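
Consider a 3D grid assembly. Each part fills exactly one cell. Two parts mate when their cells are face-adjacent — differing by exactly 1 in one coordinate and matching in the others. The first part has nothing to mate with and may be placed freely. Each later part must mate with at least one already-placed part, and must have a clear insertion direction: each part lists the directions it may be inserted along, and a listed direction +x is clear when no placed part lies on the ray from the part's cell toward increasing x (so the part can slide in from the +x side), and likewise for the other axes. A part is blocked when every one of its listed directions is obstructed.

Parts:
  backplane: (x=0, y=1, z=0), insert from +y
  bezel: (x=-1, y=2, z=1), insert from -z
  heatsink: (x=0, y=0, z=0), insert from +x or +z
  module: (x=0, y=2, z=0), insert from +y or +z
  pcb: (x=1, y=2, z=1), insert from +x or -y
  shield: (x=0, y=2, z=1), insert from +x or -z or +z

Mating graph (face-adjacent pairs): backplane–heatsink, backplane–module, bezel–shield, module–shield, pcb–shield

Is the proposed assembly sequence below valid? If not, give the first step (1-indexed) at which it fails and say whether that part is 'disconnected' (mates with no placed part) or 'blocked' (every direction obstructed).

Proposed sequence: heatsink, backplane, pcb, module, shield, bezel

Invalid at step 3 (disconnected)

1. heatsink@(0, 0, 0) [+x clear] — {heatsink}
2. backplane@(0, 1, 0) [+y clear] — {backplane, heatsink}
3. pcb@(1, 2, 1) — no placed neighbour ⇒ disconnected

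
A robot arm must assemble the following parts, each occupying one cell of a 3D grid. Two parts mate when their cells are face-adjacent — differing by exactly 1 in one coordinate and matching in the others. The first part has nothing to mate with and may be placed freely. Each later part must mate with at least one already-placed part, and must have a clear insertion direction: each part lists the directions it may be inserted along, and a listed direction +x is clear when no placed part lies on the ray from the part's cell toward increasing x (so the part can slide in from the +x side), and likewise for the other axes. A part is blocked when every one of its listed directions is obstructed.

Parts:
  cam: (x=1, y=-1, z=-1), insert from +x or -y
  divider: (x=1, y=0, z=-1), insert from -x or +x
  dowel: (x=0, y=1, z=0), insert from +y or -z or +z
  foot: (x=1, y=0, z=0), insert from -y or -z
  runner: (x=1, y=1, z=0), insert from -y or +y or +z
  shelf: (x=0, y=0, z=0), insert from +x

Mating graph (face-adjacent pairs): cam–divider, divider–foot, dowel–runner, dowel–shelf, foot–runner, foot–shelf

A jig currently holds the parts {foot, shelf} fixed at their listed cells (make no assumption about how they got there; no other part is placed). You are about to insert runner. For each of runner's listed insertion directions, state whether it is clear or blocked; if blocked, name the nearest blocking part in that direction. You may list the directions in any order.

-y: nearest on ray is foot@(1, 0, 0) ⇒ blocked
+y: ray from runner(1, 1, 0) has no placed part ⇒ clear
+z: ray from runner(1, 1, 0) has no placed part ⇒ clear

+y: clear; +z: clear; -y: blocked by foot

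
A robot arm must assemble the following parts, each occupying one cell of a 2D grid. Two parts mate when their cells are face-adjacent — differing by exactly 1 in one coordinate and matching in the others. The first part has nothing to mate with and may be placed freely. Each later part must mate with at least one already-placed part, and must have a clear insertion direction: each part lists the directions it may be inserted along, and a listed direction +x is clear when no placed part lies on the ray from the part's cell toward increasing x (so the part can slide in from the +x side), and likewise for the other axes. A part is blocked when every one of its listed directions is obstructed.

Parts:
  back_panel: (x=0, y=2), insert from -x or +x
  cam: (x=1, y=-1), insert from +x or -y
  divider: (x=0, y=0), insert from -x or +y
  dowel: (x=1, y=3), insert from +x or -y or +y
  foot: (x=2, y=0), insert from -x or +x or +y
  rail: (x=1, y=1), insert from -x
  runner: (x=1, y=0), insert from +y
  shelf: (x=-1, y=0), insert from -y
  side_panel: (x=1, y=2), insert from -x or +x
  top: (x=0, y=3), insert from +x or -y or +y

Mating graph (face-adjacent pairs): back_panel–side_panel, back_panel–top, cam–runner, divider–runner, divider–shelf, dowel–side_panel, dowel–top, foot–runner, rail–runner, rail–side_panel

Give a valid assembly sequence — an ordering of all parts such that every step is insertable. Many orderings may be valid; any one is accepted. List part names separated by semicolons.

1. cam@(1, -1) [+x clear] — {cam}
2. runner@(1, 0) [+y clear] — {cam, runner}
3. divider@(0, 0) [-x clear] — {cam, divider, runner}
4. shelf@(-1, 0) [-y clear] — {cam, divider, runner, shelf}
5. rail@(1, 1) [-x clear] — {cam, divider, rail, runner, shelf}
6. side_panel@(1, 2) [-x clear] — {cam, divider, rail, runner, shelf, side_panel}
7. back_panel@(0, 2) [-x clear] — {back_panel, cam, divider, rail, runner, shelf, side_panel}
8. top@(0, 3) [+x clear] — {back_panel, cam, divider, rail, runner, shelf, side_panel, top}
9. foot@(2, 0) [+x clear] — {back_panel, cam, divider, foot, rail, runner, shelf, side_panel, top}
10. dowel@(1, 3) [+x clear] — {back_panel, cam, divider, dowel, foot, rail, runner, shelf, side_panel, top}

cam; runner; divider; shelf; rail; side_panel; back_panel; top; foot; dowel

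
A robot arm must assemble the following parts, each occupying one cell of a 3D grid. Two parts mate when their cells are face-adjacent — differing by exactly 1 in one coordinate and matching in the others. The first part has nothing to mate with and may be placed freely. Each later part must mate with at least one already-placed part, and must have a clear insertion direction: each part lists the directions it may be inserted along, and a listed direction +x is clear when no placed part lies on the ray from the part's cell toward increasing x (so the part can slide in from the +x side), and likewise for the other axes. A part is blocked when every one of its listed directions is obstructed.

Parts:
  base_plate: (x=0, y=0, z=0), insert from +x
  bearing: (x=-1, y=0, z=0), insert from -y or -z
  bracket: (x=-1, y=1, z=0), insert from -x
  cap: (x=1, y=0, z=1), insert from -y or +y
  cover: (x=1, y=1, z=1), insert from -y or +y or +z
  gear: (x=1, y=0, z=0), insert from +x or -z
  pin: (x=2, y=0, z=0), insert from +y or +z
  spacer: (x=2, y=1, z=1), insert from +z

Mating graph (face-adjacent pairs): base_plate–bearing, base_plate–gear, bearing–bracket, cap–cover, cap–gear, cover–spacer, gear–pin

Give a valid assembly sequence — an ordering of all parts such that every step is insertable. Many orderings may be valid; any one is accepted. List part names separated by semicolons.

1. bracket@(-1, 1, 0) [-x clear] — {bracket}
2. bearing@(-1, 0, 0) [-y clear] — {bearing, bracket}
3. base_plate@(0, 0, 0) [+x clear] — {base_plate, bearing, bracket}
4. gear@(1, 0, 0) [+x clear] — {base_plate, bearing, bracket, gear}
5. pin@(2, 0, 0) [+y clear] — {base_plate, bearing, bracket, gear, pin}
6. cap@(1, 0, 1) [-y clear] — {base_plate, bearing, bracket, cap, gear, pin}
7. cover@(1, 1, 1) [+y clear] — {base_plate, bearing, bracket, cap, cover, gear, pin}
8. spacer@(2, 1, 1) [+z clear] — {base_plate, bearing, bracket, cap, cover, gear, pin, spacer}

bracket; bearing; base_plate; gear; pin; cap; cover; spacer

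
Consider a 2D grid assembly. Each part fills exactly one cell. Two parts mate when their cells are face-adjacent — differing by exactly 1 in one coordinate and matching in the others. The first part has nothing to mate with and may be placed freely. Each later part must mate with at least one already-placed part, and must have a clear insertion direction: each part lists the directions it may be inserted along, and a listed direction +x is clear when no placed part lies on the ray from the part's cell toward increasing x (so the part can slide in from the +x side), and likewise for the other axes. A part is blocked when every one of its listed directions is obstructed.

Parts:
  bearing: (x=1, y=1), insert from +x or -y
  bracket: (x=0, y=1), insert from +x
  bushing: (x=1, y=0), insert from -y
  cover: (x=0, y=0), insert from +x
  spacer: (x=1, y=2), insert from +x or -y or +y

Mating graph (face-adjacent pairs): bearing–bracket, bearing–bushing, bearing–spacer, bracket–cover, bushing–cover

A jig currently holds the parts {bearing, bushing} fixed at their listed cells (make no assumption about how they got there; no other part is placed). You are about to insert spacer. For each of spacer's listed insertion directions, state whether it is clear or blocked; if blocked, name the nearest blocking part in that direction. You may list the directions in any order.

+x: ray from spacer(1, 2) has no placed part ⇒ clear
-y: nearest on ray is bearing@(1, 1) ⇒ blocked
+y: ray from spacer(1, 2) has no placed part ⇒ clear

+x: clear; +y: clear; -y: blocked by bearing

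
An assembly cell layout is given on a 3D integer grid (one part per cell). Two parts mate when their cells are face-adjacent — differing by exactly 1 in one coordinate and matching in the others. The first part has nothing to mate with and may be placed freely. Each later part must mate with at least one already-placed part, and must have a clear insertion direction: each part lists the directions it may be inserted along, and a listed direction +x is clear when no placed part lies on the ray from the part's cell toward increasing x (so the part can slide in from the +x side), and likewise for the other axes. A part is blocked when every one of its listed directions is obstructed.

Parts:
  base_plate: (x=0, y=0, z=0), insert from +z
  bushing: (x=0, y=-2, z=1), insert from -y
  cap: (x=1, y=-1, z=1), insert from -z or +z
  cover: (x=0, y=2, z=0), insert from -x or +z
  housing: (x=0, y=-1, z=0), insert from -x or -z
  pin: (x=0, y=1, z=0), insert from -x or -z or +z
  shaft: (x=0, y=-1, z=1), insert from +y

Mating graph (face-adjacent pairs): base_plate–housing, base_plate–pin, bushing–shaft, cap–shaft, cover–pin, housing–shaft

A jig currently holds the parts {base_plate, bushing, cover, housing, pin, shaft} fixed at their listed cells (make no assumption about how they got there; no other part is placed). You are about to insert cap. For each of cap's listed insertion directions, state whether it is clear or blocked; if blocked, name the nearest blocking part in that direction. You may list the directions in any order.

-z: ray from cap(1, -1, 1) has no placed part ⇒ clear
+z: ray from cap(1, -1, 1) has no placed part ⇒ clear

+z: clear; -z: clear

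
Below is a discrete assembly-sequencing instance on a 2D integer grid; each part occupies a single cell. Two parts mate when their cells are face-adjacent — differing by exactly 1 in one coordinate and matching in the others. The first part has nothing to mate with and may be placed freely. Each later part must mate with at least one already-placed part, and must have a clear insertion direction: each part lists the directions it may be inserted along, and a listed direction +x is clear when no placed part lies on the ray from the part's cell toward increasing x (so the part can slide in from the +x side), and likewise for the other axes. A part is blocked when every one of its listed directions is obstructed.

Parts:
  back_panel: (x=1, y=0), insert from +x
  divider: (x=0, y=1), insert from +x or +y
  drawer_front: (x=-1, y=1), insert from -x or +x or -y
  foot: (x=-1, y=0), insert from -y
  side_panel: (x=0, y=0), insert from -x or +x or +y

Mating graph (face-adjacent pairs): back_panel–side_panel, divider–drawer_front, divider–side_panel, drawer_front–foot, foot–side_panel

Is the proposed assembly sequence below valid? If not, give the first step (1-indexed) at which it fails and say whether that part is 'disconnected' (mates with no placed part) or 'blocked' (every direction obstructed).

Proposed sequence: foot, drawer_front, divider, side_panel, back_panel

Valid

1. foot@(-1, 0) [-y clear] — {foot}
2. drawer_front@(-1, 1) [-x clear] — {drawer_front, foot}
3. divider@(0, 1) [+x clear] — {divider, drawer_front, foot}
4. side_panel@(0, 0) [+x clear] — {divider, drawer_front, foot, side_panel}
5. back_panel@(1, 0) [+x clear] — {back_panel, divider, drawer_front, foot, side_panel}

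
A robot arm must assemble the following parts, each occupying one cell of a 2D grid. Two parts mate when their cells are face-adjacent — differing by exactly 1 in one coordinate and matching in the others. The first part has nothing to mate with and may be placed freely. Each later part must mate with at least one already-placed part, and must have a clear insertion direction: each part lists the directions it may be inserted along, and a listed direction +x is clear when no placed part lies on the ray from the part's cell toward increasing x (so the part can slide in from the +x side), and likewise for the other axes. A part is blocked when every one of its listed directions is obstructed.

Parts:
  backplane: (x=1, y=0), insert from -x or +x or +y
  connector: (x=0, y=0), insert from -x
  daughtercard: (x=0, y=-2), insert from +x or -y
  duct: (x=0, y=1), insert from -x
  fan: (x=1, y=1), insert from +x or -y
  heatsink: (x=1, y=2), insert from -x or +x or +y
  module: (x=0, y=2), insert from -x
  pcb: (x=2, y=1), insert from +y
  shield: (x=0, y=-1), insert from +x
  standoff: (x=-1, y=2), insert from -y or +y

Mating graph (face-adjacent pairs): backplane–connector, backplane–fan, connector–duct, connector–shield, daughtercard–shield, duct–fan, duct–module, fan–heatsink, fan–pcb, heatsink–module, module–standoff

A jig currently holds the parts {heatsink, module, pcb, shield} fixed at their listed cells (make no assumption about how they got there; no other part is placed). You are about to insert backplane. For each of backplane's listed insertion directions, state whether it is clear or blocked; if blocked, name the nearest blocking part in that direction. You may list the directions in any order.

+x: clear; +y: blocked by heatsink; -x: clear

-x: ray from backplane(1, 0) has no placed part ⇒ clear
+x: ray from backplane(1, 0) has no placed part ⇒ clear
+y: nearest on ray is heatsink@(1, 2) ⇒ blocked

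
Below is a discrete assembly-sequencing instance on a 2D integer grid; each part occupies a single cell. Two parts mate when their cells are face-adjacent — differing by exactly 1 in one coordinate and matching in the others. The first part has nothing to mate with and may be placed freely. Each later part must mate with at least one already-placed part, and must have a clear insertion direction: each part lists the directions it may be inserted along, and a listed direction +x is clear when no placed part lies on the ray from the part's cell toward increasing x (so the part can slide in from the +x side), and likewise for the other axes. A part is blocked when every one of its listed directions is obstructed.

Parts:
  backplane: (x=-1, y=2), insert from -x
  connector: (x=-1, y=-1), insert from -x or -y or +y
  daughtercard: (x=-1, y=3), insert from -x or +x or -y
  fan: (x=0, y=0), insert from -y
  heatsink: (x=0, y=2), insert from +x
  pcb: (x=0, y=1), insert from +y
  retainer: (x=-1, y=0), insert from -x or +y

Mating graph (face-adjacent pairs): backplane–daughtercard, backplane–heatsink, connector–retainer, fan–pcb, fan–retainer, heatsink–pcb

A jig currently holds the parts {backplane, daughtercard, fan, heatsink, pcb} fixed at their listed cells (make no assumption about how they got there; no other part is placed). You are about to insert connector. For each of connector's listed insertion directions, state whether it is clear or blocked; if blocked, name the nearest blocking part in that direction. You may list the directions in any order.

-x: ray from connector(-1, -1) has no placed part ⇒ clear
-y: ray from connector(-1, -1) has no placed part ⇒ clear
+y: nearest on ray is backplane@(-1, 2) ⇒ blocked

+y: blocked by backplane; -x: clear; -y: clear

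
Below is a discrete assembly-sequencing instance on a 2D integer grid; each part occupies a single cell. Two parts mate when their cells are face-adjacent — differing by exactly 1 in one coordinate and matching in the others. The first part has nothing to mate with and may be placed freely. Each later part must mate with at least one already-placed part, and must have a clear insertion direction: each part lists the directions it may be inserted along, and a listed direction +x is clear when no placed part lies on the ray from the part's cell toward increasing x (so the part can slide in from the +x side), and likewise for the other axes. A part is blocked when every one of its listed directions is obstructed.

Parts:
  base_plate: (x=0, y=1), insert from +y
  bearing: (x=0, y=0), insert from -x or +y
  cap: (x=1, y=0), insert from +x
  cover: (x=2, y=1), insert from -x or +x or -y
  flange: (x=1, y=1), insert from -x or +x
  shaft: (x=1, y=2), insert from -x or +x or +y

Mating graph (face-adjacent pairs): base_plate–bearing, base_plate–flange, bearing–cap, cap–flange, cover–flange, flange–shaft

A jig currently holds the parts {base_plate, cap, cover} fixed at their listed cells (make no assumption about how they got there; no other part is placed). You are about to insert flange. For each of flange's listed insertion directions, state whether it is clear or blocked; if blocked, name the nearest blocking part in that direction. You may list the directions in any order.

+x: blocked by cover; -x: blocked by base_plate

-x: nearest on ray is base_plate@(0, 1) ⇒ blocked
+x: nearest on ray is cover@(2, 1) ⇒ blocked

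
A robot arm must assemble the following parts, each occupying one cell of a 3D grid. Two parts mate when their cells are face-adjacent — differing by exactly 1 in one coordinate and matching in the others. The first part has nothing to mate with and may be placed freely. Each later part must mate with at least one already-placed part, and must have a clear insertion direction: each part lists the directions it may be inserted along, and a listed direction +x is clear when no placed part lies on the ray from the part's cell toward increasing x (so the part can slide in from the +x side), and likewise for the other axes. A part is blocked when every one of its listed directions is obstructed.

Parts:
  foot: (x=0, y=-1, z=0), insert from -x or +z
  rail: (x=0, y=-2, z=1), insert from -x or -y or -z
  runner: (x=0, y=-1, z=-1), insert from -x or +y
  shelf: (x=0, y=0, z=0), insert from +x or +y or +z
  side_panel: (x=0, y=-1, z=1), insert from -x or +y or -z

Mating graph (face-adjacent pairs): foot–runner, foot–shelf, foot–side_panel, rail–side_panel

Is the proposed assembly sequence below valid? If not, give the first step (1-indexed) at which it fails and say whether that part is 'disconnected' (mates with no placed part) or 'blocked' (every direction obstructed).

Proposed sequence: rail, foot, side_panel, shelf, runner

1. rail@(0, -2, 1) [-x clear] — {rail}
2. foot@(0, -1, 0) — no placed neighbour ⇒ disconnected

Invalid at step 2 (disconnected)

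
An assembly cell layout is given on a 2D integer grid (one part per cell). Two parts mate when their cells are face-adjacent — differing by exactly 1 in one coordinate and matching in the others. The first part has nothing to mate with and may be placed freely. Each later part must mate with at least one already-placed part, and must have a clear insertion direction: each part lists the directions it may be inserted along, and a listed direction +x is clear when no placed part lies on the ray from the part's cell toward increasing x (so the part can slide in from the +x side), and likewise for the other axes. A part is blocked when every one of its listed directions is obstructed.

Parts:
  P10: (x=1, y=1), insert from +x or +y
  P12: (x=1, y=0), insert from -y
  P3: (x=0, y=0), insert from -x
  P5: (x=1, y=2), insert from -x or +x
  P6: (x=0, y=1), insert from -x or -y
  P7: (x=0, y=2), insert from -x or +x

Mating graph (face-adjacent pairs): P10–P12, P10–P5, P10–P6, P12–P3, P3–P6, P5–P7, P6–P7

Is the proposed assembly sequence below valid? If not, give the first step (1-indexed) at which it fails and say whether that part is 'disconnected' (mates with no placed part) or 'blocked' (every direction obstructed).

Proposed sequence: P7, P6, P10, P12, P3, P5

Valid

1. P7@(0, 2) [-x clear] — {P7}
2. P6@(0, 1) [-x clear] — {P6, P7}
3. P10@(1, 1) [+x clear] — {P10, P6, P7}
4. P12@(1, 0) [-y clear] — {P10, P12, P6, P7}
5. P3@(0, 0) [-x clear] — {P10, P12, P3, P6, P7}
6. P5@(1, 2) [+x clear] — {P10, P12, P3, P5, P6, P7}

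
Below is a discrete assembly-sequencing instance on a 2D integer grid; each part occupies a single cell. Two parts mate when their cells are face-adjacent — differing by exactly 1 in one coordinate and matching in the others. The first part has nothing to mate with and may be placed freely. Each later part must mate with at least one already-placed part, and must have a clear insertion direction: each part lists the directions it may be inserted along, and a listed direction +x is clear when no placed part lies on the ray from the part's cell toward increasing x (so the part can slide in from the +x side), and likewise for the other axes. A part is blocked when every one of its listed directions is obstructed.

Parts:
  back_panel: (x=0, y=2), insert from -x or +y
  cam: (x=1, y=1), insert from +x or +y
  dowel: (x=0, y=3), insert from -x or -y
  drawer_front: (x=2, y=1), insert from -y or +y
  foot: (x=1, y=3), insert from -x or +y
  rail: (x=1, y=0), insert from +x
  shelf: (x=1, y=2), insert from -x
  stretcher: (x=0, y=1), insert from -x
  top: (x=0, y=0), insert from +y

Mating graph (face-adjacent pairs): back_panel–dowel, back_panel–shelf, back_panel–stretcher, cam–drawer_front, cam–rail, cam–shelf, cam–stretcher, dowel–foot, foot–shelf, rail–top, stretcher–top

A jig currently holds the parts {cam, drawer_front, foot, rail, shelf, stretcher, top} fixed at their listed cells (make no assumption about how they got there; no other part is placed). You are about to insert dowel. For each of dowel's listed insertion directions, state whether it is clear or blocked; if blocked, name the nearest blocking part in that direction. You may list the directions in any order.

-x: clear; -y: blocked by stretcher

-x: ray from dowel(0, 3) has no placed part ⇒ clear
-y: nearest on ray is stretcher@(0, 1) ⇒ blocked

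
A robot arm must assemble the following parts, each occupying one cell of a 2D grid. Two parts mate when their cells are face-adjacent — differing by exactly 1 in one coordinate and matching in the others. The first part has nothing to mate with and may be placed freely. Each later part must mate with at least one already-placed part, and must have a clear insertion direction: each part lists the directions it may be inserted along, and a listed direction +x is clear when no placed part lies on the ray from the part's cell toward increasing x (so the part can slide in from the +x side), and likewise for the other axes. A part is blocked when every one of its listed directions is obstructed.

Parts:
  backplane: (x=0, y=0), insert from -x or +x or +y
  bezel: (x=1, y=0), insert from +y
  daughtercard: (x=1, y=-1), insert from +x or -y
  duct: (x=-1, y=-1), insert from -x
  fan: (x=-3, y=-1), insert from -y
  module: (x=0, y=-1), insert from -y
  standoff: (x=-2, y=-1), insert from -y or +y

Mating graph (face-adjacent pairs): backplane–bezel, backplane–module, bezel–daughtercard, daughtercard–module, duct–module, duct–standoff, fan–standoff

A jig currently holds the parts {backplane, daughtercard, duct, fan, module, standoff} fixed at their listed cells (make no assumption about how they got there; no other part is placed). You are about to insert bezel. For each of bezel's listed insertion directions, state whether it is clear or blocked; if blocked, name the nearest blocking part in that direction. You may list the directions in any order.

+y: ray from bezel(1, 0) has no placed part ⇒ clear

+y: clear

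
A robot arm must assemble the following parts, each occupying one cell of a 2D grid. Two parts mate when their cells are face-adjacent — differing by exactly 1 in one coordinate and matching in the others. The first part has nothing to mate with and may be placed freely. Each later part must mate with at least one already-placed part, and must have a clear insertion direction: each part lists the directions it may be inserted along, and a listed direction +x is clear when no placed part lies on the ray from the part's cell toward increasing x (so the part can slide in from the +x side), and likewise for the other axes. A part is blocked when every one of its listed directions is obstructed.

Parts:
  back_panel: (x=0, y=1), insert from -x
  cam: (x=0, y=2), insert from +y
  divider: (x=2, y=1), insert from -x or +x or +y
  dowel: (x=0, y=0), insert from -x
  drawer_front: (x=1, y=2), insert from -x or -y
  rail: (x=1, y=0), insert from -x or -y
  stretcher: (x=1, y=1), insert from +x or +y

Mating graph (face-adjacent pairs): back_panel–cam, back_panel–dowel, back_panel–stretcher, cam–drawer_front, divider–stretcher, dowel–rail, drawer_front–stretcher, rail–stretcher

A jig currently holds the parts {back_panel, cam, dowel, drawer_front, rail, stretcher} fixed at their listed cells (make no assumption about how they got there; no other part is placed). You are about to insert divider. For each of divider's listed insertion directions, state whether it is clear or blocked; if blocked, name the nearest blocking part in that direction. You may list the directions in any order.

-x: nearest on ray is stretcher@(1, 1) ⇒ blocked
+x: ray from divider(2, 1) has no placed part ⇒ clear
+y: ray from divider(2, 1) has no placed part ⇒ clear

+x: clear; +y: clear; -x: blocked by stretcher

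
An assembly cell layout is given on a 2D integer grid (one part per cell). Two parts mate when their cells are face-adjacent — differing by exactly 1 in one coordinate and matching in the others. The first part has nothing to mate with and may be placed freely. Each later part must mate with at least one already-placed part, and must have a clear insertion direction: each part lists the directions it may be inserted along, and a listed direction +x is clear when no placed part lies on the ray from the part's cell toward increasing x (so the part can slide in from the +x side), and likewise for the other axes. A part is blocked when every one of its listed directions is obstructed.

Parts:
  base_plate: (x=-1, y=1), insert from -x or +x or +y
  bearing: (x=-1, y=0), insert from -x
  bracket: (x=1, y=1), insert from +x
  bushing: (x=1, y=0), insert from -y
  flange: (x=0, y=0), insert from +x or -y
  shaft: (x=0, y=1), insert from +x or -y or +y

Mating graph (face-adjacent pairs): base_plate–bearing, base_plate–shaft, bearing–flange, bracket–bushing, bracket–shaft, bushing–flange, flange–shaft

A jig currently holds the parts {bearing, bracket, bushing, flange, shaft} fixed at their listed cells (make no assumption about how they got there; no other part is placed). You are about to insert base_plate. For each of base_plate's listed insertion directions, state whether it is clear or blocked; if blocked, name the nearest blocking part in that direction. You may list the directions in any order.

+x: blocked by shaft; +y: clear; -x: clear

-x: ray from base_plate(-1, 1) has no placed part ⇒ clear
+x: nearest on ray is shaft@(0, 1) ⇒ blocked
+y: ray from base_plate(-1, 1) has no placed part ⇒ clear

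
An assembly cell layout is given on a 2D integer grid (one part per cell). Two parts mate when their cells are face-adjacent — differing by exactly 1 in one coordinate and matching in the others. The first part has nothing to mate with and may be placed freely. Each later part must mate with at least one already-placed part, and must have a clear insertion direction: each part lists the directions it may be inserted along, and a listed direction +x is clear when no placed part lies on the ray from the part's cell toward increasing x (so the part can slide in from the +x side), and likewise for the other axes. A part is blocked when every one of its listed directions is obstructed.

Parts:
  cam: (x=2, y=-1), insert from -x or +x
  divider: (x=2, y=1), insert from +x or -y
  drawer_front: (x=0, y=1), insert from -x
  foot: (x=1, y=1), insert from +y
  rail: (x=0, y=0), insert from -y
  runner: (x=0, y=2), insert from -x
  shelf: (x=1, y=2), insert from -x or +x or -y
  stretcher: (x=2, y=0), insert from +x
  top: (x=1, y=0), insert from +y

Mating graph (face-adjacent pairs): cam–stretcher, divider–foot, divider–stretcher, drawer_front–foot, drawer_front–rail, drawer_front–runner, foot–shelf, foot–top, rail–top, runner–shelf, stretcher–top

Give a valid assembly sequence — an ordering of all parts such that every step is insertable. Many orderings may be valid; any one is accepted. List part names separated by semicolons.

cam; stretcher; top; rail; divider; drawer_front; runner; foot; shelf

1. cam@(2, -1) [-x clear] — {cam}
2. stretcher@(2, 0) [+x clear] — {cam, stretcher}
3. top@(1, 0) [+y clear] — {cam, stretcher, top}
4. rail@(0, 0) [-y clear] — {cam, rail, stretcher, top}
5. divider@(2, 1) [+x clear] — {cam, divider, rail, stretcher, top}
6. drawer_front@(0, 1) [-x clear] — {cam, divider, drawer_front, rail, stretcher, top}
7. runner@(0, 2) [-x clear] — {cam, divider, drawer_front, rail, runner, stretcher, top}
8. foot@(1, 1) [+y clear] — {cam, divider, drawer_front, foot, rail, runner, stretcher, top}
9. shelf@(1, 2) [+x clear] — {cam, divider, drawer_front, foot, rail, runner, shelf, stretcher, top}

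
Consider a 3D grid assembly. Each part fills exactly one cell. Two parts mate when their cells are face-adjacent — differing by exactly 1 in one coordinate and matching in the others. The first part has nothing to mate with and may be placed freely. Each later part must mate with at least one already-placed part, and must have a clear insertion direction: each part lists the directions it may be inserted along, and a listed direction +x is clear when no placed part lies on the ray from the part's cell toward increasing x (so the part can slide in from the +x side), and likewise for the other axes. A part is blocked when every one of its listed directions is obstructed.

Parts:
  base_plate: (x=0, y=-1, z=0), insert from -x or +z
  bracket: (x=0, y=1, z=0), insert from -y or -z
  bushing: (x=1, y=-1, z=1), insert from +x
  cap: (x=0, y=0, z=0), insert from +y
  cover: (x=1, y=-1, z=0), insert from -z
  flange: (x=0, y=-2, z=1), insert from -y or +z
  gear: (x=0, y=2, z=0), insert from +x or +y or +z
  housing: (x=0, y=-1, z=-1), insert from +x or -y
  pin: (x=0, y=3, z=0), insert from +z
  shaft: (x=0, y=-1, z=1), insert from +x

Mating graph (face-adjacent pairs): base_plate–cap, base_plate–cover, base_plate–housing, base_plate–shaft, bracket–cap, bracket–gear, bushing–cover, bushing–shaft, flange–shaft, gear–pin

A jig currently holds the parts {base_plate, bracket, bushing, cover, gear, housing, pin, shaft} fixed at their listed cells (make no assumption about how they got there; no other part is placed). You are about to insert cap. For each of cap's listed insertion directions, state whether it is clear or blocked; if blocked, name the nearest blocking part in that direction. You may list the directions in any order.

+y: nearest on ray is bracket@(0, 1, 0) ⇒ blocked

+y: blocked by bracket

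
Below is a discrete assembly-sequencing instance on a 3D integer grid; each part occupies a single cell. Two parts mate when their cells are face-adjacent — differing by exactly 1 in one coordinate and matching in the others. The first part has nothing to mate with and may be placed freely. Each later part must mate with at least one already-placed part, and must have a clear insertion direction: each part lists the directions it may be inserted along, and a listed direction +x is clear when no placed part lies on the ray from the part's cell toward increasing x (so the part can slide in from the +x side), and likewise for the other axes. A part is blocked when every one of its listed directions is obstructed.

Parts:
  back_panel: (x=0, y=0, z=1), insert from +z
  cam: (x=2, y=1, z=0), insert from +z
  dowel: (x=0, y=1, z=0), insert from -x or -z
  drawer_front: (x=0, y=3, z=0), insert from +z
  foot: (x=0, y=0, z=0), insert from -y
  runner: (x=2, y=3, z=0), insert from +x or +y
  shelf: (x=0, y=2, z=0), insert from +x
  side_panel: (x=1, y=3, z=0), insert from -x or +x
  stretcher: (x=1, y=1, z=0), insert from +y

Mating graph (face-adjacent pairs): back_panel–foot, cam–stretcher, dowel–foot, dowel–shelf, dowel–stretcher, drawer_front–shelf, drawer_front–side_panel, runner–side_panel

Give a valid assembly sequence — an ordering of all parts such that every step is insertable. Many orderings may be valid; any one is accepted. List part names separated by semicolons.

drawer_front; shelf; dowel; stretcher; side_panel; runner; cam; foot; back_panel

1. drawer_front@(0, 3, 0) [+z clear] — {drawer_front}
2. shelf@(0, 2, 0) [+x clear] — {drawer_front, shelf}
3. dowel@(0, 1, 0) [-x clear] — {dowel, drawer_front, shelf}
4. stretcher@(1, 1, 0) [+y clear] — {dowel, drawer_front, shelf, stretcher}
5. side_panel@(1, 3, 0) [+x clear] — {dowel, drawer_front, shelf, side_panel, stretcher}
6. runner@(2, 3, 0) [+x clear] — {dowel, drawer_front, runner, shelf, side_panel, stretcher}
7. cam@(2, 1, 0) [+z clear] — {cam, dowel, drawer_front, runner, shelf, side_panel, stretcher}
8. foot@(0, 0, 0) [-y clear] — {cam, dowel, drawer_front, foot, runner, shelf, side_panel, stretcher}
9. back_panel@(0, 0, 1) [+z clear] — {back_panel, cam, dowel, drawer_front, foot, runner, shelf, side_panel, stretcher}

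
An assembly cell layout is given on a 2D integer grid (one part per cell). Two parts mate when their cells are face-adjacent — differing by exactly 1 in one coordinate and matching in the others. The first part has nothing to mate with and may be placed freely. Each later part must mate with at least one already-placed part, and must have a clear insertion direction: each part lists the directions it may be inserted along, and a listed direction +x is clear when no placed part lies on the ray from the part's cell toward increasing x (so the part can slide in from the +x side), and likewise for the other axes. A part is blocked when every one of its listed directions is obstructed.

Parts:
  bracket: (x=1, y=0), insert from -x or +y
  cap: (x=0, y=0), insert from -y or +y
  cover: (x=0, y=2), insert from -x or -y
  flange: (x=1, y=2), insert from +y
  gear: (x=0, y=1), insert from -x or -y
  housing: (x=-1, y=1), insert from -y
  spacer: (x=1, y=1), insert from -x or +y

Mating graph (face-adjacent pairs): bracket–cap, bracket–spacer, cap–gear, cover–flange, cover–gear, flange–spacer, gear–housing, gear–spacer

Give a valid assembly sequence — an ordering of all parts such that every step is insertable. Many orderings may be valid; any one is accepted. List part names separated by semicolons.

1. gear@(0, 1) [-x clear] — {gear}
2. housing@(-1, 1) [-y clear] — {gear, housing}
3. cover@(0, 2) [-x clear] — {cover, gear, housing}
4. spacer@(1, 1) [+y clear] — {cover, gear, housing, spacer}
5. flange@(1, 2) [+y clear] — {cover, flange, gear, housing, spacer}
6. bracket@(1, 0) [-x clear] — {bracket, cover, flange, gear, housing, spacer}
7. cap@(0, 0) [-y clear] — {bracket, cap, cover, flange, gear, housing, spacer}

gear; housing; cover; spacer; flange; bracket; cap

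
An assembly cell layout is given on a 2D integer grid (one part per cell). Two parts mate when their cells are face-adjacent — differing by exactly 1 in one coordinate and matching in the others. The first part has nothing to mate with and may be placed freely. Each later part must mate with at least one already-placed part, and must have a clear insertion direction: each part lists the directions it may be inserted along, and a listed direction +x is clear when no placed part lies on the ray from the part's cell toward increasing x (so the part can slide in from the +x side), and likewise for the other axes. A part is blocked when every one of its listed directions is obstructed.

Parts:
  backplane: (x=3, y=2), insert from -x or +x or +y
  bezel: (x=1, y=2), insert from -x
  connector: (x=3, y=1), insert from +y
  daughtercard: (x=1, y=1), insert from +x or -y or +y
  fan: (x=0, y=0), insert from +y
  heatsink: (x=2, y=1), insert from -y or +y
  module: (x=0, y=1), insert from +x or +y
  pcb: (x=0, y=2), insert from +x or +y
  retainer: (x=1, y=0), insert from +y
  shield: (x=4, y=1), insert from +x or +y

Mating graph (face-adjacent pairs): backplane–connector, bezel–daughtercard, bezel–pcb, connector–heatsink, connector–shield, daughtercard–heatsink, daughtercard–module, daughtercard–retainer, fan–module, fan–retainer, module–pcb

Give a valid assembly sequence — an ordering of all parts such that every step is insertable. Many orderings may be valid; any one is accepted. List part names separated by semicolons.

fan; module; retainer; daughtercard; bezel; pcb; heatsink; connector; shield; backplane

1. fan@(0, 0) [+y clear] — {fan}
2. module@(0, 1) [+x clear] — {fan, module}
3. retainer@(1, 0) [+y clear] — {fan, module, retainer}
4. daughtercard@(1, 1) [+x clear] — {daughtercard, fan, module, retainer}
5. bezel@(1, 2) [-x clear] — {bezel, daughtercard, fan, module, retainer}
6. pcb@(0, 2) [+y clear] — {bezel, daughtercard, fan, module, pcb, retainer}
7. heatsink@(2, 1) [-y clear] — {bezel, daughtercard, fan, heatsink, module, pcb, retainer}
8. connector@(3, 1) [+y clear] — {bezel, connector, daughtercard, fan, heatsink, module, pcb, retainer}
9. shield@(4, 1) [+x clear] — {bezel, connector, daughtercard, fan, heatsink, module, pcb, retainer, shield}
10. backplane@(3, 2) [+x clear] — {backplane, bezel, connector, daughtercard, fan, heatsink, module, pcb, retainer, shield}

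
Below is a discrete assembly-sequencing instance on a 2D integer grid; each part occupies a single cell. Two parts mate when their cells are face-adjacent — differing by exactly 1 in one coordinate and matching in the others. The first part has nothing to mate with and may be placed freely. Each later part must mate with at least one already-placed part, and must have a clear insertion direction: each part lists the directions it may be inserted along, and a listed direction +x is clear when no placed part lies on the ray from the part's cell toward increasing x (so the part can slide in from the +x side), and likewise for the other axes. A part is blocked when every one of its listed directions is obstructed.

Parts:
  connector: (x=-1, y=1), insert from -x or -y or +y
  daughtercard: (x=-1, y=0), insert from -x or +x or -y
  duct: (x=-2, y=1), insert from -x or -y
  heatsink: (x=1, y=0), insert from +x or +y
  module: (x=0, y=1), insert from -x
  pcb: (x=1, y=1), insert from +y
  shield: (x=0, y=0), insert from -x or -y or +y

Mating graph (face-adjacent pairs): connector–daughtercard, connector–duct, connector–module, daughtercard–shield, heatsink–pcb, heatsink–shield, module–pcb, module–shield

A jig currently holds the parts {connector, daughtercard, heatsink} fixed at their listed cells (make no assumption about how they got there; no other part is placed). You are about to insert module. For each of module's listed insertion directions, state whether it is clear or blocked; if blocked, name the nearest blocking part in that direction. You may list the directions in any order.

-x: nearest on ray is connector@(-1, 1) ⇒ blocked

-x: blocked by connector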